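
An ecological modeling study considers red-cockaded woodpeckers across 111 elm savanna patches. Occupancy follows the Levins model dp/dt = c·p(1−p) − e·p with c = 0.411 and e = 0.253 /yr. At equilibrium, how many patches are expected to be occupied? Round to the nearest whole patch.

p* = 1 − e/c = 1 − 0.253/0.411 = 0.3844.
Expected occupied patches = N × p* = 111 × 0.3844 = 42.67 ≈ 43.

43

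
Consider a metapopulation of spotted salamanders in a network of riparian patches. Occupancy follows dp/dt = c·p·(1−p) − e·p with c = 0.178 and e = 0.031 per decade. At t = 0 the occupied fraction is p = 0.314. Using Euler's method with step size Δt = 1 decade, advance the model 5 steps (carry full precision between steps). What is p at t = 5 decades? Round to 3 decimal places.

0.463

Update rule: p ← p + [c·p·(1−p) − e·p]·Δt with Δt = 1.
  1  |  dp/dt·Δt = +0.028608  |  p_1 = 0.342608
  2  |  dp/dt·Δt = +0.029470  |  p_2 = 0.372078
  3  |  dp/dt·Δt = +0.030053  |  p_3 = 0.402130
  4  |  dp/dt·Δt = +0.030329  |  p_4 = 0.432459
  5  |  dp/dt·Δt = +0.030282  |  p_5 = 0.462741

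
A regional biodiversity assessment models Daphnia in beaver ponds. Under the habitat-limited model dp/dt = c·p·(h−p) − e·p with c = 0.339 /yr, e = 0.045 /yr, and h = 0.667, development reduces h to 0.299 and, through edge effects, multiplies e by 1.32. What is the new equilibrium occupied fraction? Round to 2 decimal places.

Before: p* = h − e/c = 0.667 − 0.045/0.339 = 0.667 − 0.1327 = 0.5343.
After: c = 0.339, e = 0.0594, h = 0.299; p* = 0.299 − 0.0594/0.339 = 0.1238.

0.12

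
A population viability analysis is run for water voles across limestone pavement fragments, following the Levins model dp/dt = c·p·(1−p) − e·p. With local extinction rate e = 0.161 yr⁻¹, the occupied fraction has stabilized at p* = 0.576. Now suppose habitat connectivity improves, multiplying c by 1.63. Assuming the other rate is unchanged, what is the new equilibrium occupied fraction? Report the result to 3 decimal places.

Balance c(1−p*) = e gives c = e/(1 − 0.57600) = 0.161/0.42400 = 0.37972.
New p* = 1 − e/c = 1 − 0.16100/0.61894 = 0.73988.

0.740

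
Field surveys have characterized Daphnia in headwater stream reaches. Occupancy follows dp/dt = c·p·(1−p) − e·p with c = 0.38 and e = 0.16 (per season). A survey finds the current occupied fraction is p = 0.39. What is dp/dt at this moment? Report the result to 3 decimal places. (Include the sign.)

Colonization term: c·p·(1−p) = 0.38×0.39×0.6100 = 0.09040.
Extinction term: e·p = 0.06240.
dp/dt = 0.09040 − 0.06240 = 0.02800.

0.028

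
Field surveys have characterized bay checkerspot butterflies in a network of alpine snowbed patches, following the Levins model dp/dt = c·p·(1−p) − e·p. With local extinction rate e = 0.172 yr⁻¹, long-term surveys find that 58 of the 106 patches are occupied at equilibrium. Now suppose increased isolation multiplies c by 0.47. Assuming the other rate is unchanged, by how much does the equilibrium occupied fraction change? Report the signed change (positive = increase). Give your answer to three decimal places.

-0.511

Observed p* = 58/106 = 0.54717.
Balance c(1−p*) = e gives c = e/(1 − 0.54717) = 0.172/0.45283 = 0.37983.
New p* = 1 − e/c = 1 − 0.17200/0.17852 = 0.03652.
Δp* = 0.03652 − 0.54717 = -0.51065.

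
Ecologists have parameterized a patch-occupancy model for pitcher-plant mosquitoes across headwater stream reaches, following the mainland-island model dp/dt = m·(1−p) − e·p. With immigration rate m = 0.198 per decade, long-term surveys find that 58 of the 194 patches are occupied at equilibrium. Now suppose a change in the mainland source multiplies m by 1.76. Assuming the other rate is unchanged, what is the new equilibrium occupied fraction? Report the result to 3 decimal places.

Observed p* = 58/194 = 0.29897.
Balance m(1−p*) = e·p* gives e = m(1−p*)/p* = 0.198×0.70103/0.29897 = 0.46427.
New p* = m/(m+e) = 0.34848/(0.34848+0.46427) = 0.42877.

0.429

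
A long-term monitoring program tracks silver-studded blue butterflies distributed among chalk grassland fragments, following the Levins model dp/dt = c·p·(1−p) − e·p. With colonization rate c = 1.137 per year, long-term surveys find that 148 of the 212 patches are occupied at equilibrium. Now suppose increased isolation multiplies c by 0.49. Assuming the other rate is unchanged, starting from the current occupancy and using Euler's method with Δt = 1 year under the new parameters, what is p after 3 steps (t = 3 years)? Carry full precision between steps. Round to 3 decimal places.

Observed p* = 148/212 = 0.69811.
Balance c(1−p*) = e gives e = 1.137×(1 − 0.69811) = 0.34325.
Starting from p₀ = 0.69811; update p ← p + (dp/dt)·Δt with the new parameters.
p: 0.69811 → 0.57590  (Δp = -0.12221)
p: 0.57590 → 0.51430  (Δp = -0.06160)
p: 0.51430 → 0.47694  (Δp = -0.03736)

0.477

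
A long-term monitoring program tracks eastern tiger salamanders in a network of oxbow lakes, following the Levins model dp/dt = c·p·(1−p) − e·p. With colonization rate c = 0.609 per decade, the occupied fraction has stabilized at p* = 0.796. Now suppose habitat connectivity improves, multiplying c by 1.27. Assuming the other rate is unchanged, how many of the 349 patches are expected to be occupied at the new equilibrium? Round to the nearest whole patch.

293

Balance c(1−p*) = e gives e = 0.609×(1 − 0.79600) = 0.12424.
New p* = 1 − e/c = 1 − 0.12424/0.77343 = 0.83936.
Expected occupied = 349 × 0.83936 = 292.94 ≈ 293.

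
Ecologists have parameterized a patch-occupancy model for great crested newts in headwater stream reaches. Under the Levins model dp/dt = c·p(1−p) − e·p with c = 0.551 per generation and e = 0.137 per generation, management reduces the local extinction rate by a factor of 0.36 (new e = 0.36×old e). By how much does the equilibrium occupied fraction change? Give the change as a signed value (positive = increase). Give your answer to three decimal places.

Before: p* = 1 − 0.137/0.551 = 0.7514.
After the change, c = 0.551, e = 0.04932, so p* = 1 − 0.04932/0.551 = 0.9105.
Δp* = 0.9105 − 0.7514 = +0.1591.

0.159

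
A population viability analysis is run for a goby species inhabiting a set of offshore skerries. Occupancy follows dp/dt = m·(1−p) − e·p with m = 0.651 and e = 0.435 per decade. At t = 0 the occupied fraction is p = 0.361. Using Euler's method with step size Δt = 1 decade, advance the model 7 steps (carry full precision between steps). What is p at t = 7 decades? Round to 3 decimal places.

0.599

Update rule: p ← p + [m·(1−p) − e·p]·Δt with Δt = 1.
p: 0.36100 → 0.61995  (Δp = +0.25895)
p: 0.61995 → 0.59768  (Δp = -0.02227)
p: 0.59768 → 0.59960  (Δp = +0.00192)
p: 0.59960 → 0.59943  (Δp = -0.00016)
p: 0.59943 → 0.59945  (Δp = +0.00001)
p: 0.59945 → 0.59945  (Δp = -0.00000)
p: 0.59945 → 0.59945  (Δp = +0.00000)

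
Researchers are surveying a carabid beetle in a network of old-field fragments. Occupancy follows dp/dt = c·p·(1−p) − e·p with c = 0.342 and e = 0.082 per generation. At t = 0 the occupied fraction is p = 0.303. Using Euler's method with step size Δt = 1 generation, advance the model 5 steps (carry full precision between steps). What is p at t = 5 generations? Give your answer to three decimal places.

Update rule: p ← p + [c·p·(1−p) − e·p]·Δt with Δt = 1.
  1  |  dp/dt·Δt = +0.047381  |  p_1 = 0.350381
  2  |  dp/dt·Δt = +0.049113  |  p_2 = 0.399494
  3  |  dp/dt·Δt = +0.049287  |  p_3 = 0.448781
  4  |  dp/dt·Δt = +0.047803  |  p_4 = 0.496584
  5  |  dp/dt·Δt = +0.044776  |  p_5 = 0.541360

0.541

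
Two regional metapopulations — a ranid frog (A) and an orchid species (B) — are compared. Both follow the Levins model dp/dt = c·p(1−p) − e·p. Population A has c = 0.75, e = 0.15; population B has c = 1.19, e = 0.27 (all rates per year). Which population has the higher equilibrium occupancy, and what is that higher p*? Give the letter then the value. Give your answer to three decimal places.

A, 0.800

A: p*_A = 1 − 0.15/0.75 = 0.8000.
B: p*_B = 1 − 0.27/1.19 = 0.7731.
A is higher at 0.8000.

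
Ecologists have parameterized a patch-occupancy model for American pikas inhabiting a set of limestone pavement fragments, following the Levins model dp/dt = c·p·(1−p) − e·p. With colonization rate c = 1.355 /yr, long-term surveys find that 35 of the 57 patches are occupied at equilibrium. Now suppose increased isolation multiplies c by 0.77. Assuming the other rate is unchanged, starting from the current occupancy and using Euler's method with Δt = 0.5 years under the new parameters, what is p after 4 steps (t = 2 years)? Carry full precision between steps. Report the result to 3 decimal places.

Observed p* = 35/57 = 0.61404.
Balance c(1−p*) = e gives e = 1.355×(1 − 0.61404) = 0.52298.
Starting from p₀ = 0.61404; update p ← p + (dp/dt)·Δt with the new parameters.
t = 0.5: p = 0.61404 + (-0.03693) = 0.57711
t = 1: p = 0.57711 + (-0.02359) = 0.55351
t = 1.5: p = 0.55351 + (-0.01581) = 0.53770
t = 2: p = 0.53770 + (-0.01093) = 0.52677

0.527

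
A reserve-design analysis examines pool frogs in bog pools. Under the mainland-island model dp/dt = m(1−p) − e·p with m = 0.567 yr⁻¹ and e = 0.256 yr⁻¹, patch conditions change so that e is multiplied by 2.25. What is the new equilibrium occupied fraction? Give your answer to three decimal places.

0.496

Before: p* = 0.567/(0.567+0.256) = 0.6889.
After: m = 0.567, e = 0.576; p* = 0.567/1.1430 = 0.4961.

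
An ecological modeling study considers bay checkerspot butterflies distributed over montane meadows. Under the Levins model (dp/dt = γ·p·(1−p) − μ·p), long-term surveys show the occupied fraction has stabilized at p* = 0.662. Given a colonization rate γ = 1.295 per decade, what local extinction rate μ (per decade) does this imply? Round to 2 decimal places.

At equilibrium γ(1−p*) = μ.
μ = 1.295 × (1 − 0.662) = 1.295 × 0.3380 = 0.4377.

0.44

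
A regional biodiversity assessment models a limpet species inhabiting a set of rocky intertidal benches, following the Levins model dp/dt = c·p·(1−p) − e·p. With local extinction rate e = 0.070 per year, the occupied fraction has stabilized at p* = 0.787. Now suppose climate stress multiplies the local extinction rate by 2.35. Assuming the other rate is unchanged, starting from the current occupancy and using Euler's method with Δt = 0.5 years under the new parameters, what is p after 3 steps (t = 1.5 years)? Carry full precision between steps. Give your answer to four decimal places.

0.6930

Balance c(1−p*) = e gives c = e/(1 − 0.78700) = 0.070/0.21300 = 0.32864.
Starting from p₀ = 0.78700; update p ← p + (dp/dt)·Δt with the new parameters.
  1  |  dp/dt·Δt = -0.037186  |  p_1 = 0.749814
  2  |  dp/dt·Δt = -0.030847  |  p_2 = 0.718967
  3  |  dp/dt·Δt = -0.025934  |  p_3 = 0.693033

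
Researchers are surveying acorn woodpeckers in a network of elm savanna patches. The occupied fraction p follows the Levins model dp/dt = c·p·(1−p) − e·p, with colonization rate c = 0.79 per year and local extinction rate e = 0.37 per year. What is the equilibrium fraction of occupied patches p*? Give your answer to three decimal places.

Setting dp/dt = 0 and dividing through by p* gives c·(1−p*) = e.
So p* = 1 − e/c = 1 − 0.37/0.79 = 1 − 0.4684 = 0.5316.

0.532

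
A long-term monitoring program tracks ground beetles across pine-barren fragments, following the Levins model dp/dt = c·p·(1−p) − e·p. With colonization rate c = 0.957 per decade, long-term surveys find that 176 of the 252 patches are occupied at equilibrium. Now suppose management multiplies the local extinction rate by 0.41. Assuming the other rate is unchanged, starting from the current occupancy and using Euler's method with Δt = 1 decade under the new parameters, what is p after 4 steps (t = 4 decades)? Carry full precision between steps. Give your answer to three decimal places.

Observed p* = 176/252 = 0.69841.
Balance c(1−p*) = e gives e = 0.957×(1 − 0.69841) = 0.28862.
Starting from p₀ = 0.69841; update p ← p + (dp/dt)·Δt with the new parameters.
step 1: Δp = +0.11893, p = 0.81734
step 2: Δp = +0.04616, p = 0.86350
step 3: Δp = +0.01062, p = 0.87412
step 4: Δp = +0.00187, p = 0.87598

0.876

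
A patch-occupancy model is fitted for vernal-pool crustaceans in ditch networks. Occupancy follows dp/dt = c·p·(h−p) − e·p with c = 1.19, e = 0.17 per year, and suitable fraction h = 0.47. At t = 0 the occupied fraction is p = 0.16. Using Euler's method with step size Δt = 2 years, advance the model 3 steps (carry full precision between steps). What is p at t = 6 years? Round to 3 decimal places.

Update rule: p ← p + [c·p·(h−p) − e·p]·Δt with Δt = 2.
step 1: Δp = +0.06365, p = 0.22365
step 2: Δp = +0.05509, p = 0.27874
step 3: Δp = +0.03211, p = 0.31085

0.311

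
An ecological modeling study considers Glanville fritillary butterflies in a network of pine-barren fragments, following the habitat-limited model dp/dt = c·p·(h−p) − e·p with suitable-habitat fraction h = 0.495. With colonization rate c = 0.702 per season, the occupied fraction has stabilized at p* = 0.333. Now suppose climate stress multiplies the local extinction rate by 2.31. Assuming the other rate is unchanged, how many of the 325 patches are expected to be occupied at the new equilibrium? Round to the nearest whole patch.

39

Balance c(h−p*) = e gives e = 0.702×(0.495 − 0.33300) = 0.11372.
New p* = 0.495 − e/c = 0.495 − 0.26269/0.70200 = 0.12080.
Expected occupied = 325 × 0.12080 = 39.26 ≈ 39.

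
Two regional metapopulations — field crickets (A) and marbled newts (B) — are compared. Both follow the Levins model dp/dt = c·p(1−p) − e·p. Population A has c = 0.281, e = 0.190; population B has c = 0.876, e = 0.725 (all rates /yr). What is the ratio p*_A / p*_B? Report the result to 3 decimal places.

1.879

A: p*_A = 1 − 0.190/0.281 = 0.3238.
B: p*_B = 1 − 0.725/0.876 = 0.1724.
p*_A / p*_B = 0.3238/0.1724 = 1.8787.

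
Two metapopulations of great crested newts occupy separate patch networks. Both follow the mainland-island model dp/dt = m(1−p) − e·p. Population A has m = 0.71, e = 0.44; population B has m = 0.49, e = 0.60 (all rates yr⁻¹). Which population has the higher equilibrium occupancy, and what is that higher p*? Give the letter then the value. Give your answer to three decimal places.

A, 0.617

A: p*_A = m/(m+e) = 0.71/1.1500 = 0.6174.
B: p*_B = 0.49/1.0900 = 0.4495.
A is higher at 0.6174.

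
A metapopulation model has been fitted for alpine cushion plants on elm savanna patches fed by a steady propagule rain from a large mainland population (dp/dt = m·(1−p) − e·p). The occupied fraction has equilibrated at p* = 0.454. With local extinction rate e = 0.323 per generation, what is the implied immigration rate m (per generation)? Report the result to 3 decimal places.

0.269

At equilibrium m(1−p*) = e·p*, so m = e·p*/(1−p*).
m = 0.323 × 0.454 / 0.5460 = 0.1466/0.5460 = 0.2686.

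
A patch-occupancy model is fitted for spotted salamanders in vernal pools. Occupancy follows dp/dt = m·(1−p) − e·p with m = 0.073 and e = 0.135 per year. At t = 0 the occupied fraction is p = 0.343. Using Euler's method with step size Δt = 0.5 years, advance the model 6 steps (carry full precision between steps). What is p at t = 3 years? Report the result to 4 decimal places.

0.3468

Update rule: p ← p + [m·(1−p) − e·p]·Δt with Δt = 0.5.
p: 0.34300 → 0.34383  (Δp = +0.00083)
p: 0.34383 → 0.34457  (Δp = +0.00074)
p: 0.34457 → 0.34523  (Δp = +0.00066)
p: 0.34523 → 0.34583  (Δp = +0.00060)
p: 0.34583 → 0.34636  (Δp = +0.00053)
p: 0.34636 → 0.34684  (Δp = +0.00048)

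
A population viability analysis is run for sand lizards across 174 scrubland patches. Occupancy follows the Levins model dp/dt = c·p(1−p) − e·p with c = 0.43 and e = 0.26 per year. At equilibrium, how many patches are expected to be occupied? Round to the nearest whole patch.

p* = 1 − e/c = 1 − 0.26/0.43 = 0.3953.
Expected occupied patches = N × p* = 174 × 0.3953 = 68.79 ≈ 69.

69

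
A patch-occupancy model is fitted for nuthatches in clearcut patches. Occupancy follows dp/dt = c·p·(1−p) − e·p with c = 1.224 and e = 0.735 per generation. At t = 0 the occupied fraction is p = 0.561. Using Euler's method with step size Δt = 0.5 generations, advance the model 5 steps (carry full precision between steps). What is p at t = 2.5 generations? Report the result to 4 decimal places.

0.4271

Update rule: p ← p + [c·p·(1−p) − e·p]·Δt with Δt = 0.5.
  1  |  dp/dt·Δt = -0.055445  |  p_1 = 0.505555
  2  |  dp/dt·Δt = -0.032810  |  p_2 = 0.472745
  3  |  dp/dt·Δt = -0.021188  |  p_3 = 0.451556
  4  |  dp/dt·Δt = -0.014383  |  p_4 = 0.437173
  5  |  dp/dt·Δt = -0.010077  |  p_5 = 0.427096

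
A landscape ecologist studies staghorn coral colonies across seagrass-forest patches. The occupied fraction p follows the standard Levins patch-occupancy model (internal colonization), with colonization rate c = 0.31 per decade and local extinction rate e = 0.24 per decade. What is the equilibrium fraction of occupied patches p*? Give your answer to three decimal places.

0.226

Setting dp/dt = 0 and dividing through by p* gives c·(1−p*) = e.
So p* = 1 − e/c = 1 − 0.24/0.31 = 1 − 0.7742 = 0.2258.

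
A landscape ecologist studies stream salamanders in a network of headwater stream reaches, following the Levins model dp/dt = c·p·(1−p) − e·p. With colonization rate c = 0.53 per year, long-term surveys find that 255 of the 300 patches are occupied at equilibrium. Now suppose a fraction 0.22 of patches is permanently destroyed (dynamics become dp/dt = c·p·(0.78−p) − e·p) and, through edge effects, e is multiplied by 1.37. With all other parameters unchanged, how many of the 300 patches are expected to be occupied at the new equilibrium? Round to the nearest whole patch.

172

Observed p* = 255/300 = 0.85000.
Balance c(1−p*) = e gives e = 0.53×(1 − 0.85000) = 0.07950.
New p* = 0.78 − e/c = 0.78 − 0.10892/0.53000 = 0.57449.
Expected occupied = 300 × 0.57449 = 172.35 ≈ 172.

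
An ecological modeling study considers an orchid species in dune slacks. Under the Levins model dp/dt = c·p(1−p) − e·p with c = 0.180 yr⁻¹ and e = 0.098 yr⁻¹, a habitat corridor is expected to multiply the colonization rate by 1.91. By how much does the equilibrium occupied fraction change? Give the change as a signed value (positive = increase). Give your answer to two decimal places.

0.26

Before: p* = 1 − 0.098/0.180 = 0.4556.
After the change, c = 0.3438, e = 0.098, so p* = 1 − 0.098/0.3438 = 0.7150.
Δp* = 0.7150 − 0.4556 = +0.2594.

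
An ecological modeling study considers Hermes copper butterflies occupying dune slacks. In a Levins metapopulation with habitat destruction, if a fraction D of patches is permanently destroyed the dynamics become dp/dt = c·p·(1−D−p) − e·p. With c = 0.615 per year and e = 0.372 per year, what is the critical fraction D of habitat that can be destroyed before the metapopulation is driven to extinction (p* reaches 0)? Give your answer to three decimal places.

The nontrivial equilibrium is p* = (1−D) − e/c; extinction occurs when this hits zero.
So D_crit = 1 − e/c = 1 − 0.372/0.615 = 1 − 0.6049 = 0.3951.
This equals the undisturbed p*, a classic result of Lande's extension.

0.395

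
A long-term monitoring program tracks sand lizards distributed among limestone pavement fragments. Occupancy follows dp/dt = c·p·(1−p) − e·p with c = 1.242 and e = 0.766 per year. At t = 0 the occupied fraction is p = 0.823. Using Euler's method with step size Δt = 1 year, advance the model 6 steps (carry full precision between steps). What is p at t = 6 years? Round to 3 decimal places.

Update rule: p ← p + [c·p·(1−p) − e·p]·Δt with Δt = 1.
t = 1: p = 0.82300 + (-0.44949) = 0.37351
t = 2: p = 0.37351 + (+0.00452) = 0.37803
t = 3: p = 0.37803 + (+0.00245) = 0.38048
t = 4: p = 0.38048 + (+0.00131) = 0.38179
t = 5: p = 0.38179 + (+0.00069) = 0.38248
t = 6: p = 0.38248 + (+0.00037) = 0.38285

0.383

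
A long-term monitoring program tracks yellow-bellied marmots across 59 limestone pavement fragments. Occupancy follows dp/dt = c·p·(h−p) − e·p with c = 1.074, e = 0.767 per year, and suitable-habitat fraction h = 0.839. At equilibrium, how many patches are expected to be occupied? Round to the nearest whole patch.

p* = h − e/c = 0.839 − 0.7142 = 0.1248.
Expected occupied patches = N × p* = 59 × 0.1248 = 7.37 ≈ 7.

7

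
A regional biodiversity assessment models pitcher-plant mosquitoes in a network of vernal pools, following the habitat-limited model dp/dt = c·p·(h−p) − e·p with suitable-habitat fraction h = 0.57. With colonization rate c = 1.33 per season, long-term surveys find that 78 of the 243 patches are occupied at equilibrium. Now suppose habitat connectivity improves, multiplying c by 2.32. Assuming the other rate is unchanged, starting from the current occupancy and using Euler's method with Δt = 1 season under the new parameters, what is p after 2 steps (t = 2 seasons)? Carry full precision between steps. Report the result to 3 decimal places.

0.463

Observed p* = 78/243 = 0.32099.
Balance c(h−p*) = e gives e = 1.33×(0.57 − 0.32099) = 0.33119.
Starting from p₀ = 0.32099; update p ← p + (dp/dt)·Δt with the new parameters.
  1  |  dp/dt·Δt = +0.140325  |  p_1 = 0.461313
  2  |  dp/dt·Δt = +0.001928  |  p_2 = 0.463241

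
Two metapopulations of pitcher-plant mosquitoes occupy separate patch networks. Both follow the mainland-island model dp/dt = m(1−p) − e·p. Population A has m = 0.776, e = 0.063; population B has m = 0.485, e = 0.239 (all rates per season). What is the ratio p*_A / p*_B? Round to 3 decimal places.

1.381

A: p*_A = m/(m+e) = 0.776/0.8390 = 0.9249.
B: p*_B = 0.485/0.7240 = 0.6699.
p*_A / p*_B = 0.9249/0.6699 = 1.3807.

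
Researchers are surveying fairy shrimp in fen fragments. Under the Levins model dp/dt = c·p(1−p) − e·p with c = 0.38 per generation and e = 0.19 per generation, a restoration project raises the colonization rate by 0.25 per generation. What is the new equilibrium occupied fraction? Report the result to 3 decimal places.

0.698

Before: p* = 1 − 0.19/0.38 = 0.5000.
After the change, c = 0.63, e = 0.19, so p* = 1 − 0.19/0.63 = 0.6984.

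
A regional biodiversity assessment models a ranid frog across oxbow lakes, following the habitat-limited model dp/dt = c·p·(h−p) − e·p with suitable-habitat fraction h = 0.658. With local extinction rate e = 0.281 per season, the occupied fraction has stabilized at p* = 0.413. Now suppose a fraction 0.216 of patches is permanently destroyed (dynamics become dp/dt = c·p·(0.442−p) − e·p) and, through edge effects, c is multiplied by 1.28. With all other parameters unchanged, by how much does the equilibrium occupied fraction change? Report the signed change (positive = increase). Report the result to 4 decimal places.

-0.1624

Balance c(h−p*) = e gives c = e/(0.658 − 0.41300) = 0.281/0.24500 = 1.14694.
New p* = 0.442 − e/c = 0.442 − 0.28100/1.46808 = 0.25059.
Δp* = 0.25059 − 0.41300 = -0.16241.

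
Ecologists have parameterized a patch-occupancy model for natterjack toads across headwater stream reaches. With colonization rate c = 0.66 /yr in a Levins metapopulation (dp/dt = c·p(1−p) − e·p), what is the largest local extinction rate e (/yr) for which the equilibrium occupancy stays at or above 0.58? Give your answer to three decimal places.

0.277

1 − e/c ≥ 0.58 ⇒ e ≤ c(1 − 0.58) = 0.66 × 0.4200.
e_max = 0.2772.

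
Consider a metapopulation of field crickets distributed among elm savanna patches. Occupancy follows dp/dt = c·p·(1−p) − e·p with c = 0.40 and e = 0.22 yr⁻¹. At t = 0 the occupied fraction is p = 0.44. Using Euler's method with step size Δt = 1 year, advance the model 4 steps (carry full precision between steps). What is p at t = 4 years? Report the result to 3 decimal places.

Update rule: p ← p + [c·p·(1−p) − e·p]·Δt with Δt = 1.
p: 0.44000 → 0.44176  (Δp = +0.00176)
p: 0.44176 → 0.44322  (Δp = +0.00146)
p: 0.44322 → 0.44442  (Δp = +0.00120)
p: 0.44442 → 0.44541  (Δp = +0.00099)

0.445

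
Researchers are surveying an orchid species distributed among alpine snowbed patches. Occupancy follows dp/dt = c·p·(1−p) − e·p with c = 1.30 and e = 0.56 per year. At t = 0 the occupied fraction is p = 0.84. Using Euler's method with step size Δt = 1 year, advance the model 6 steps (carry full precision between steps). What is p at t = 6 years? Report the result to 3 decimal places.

Update rule: p ← p + [c·p·(1−p) − e·p]·Δt with Δt = 1.
p: 0.84000 → 0.54432  (Δp = -0.29568)
p: 0.54432 → 0.56195  (Δp = +0.01763)
p: 0.56195 → 0.56727  (Δp = +0.00532)
p: 0.56727 → 0.56872  (Δp = +0.00145)
p: 0.56872 → 0.56910  (Δp = +0.00038)
p: 0.56910 → 0.56920  (Δp = +0.00010)

0.569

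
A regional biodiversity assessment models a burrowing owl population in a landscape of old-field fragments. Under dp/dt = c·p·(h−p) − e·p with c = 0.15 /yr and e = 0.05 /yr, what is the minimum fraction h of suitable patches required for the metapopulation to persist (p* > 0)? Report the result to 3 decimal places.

p* = h − e/c is positive only when h > e/c.
h_min = e/c = 0.05/0.15 = 0.3333.

0.333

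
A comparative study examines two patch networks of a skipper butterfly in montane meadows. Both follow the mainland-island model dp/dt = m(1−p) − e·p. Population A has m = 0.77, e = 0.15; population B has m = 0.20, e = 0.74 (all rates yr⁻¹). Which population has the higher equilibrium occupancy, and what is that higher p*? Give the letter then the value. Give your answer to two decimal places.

A, 0.84

A: p*_A = m/(m+e) = 0.77/0.9200 = 0.8370.
B: p*_B = 0.20/0.9400 = 0.2128.
A is higher at 0.8370.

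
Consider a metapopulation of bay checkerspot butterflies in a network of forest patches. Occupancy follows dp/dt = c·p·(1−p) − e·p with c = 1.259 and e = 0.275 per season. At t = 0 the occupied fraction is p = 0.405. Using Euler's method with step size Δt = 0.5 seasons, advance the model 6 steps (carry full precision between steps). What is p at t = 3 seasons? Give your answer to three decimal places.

Update rule: p ← p + [c·p·(1−p) − e·p]·Δt with Δt = 0.5.
p: 0.40500 → 0.50101  (Δp = +0.09601)
p: 0.50101 → 0.58949  (Δp = +0.08849)
p: 0.58949 → 0.66077  (Δp = +0.07128)
p: 0.66077 → 0.71102  (Δp = +0.05025)
p: 0.71102 → 0.74260  (Δp = +0.03158)
p: 0.74260 → 0.76082  (Δp = +0.01822)

0.761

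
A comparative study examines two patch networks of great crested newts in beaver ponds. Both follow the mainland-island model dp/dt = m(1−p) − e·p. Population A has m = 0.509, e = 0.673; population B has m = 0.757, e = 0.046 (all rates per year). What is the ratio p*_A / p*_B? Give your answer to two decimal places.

0.46

A: p*_A = m/(m+e) = 0.509/1.1820 = 0.4306.
B: p*_B = 0.757/0.8030 = 0.9427.
p*_A / p*_B = 0.4306/0.9427 = 0.4568.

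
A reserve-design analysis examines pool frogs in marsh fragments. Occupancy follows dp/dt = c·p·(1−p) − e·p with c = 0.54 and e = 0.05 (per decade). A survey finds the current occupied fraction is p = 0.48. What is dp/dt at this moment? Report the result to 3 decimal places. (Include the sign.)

Colonization term: c·p·(1−p) = 0.54×0.48×0.5200 = 0.13478.
Extinction term: e·p = 0.02400.
dp/dt = 0.13478 − 0.02400 = 0.11078.

0.111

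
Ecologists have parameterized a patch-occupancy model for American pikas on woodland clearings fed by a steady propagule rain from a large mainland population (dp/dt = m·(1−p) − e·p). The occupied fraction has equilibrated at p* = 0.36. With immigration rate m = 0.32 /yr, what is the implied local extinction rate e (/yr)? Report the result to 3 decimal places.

0.569

At equilibrium m(1−p*) = e·p*, so e = m(1−p*)/p*.
e = 0.32 × 0.6400 / 0.36 = 0.5689.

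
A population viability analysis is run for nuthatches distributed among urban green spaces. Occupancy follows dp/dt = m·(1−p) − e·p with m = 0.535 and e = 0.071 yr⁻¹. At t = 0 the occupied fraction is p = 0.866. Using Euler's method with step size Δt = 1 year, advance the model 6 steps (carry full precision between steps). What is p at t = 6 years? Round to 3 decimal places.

0.883

Update rule: p ← p + [m·(1−p) − e·p]·Δt with Δt = 1.
p: 0.86600 → 0.87620  (Δp = +0.01020)
p: 0.87620 → 0.88022  (Δp = +0.00402)
p: 0.88022 → 0.88181  (Δp = +0.00158)
p: 0.88181 → 0.88243  (Δp = +0.00062)
p: 0.88243 → 0.88268  (Δp = +0.00025)
p: 0.88268 → 0.88278  (Δp = +0.00010)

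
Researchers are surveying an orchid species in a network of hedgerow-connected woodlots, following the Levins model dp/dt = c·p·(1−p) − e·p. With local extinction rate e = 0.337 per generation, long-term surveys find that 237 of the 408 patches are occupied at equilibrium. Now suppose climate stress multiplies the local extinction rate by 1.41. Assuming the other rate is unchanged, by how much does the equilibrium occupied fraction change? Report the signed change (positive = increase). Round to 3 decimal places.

-0.172

Observed p* = 237/408 = 0.58088.
Balance c(1−p*) = e gives c = e/(1 − 0.58088) = 0.337/0.41912 = 0.80407.
New p* = 1 − e/c = 1 − 0.47517/0.80407 = 0.40904.
Δp* = 0.40904 − 0.58088 = -0.17184.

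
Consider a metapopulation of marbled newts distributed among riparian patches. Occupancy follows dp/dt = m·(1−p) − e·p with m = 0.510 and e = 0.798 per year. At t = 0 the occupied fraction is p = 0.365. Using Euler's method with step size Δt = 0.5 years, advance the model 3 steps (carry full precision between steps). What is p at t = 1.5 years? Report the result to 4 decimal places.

Update rule: p ← p + [m·(1−p) − e·p]·Δt with Δt = 0.5.
t = 0.5: p = 0.36500 + (+0.01629) = 0.38129
t = 1: p = 0.38129 + (+0.00564) = 0.38693
t = 1.5: p = 0.38693 + (+0.00195) = 0.38888

0.3889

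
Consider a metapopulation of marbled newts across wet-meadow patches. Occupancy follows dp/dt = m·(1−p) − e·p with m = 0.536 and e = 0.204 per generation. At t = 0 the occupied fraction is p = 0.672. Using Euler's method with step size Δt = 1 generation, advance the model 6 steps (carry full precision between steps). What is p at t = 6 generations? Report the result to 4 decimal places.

0.7243

Update rule: p ← p + [m·(1−p) − e·p]·Δt with Δt = 1.
p: 0.67200 → 0.71072  (Δp = +0.03872)
p: 0.71072 → 0.72079  (Δp = +0.01007)
p: 0.72079 → 0.72340  (Δp = +0.00262)
p: 0.72340 → 0.72409  (Δp = +0.00068)
p: 0.72409 → 0.72426  (Δp = +0.00018)
p: 0.72426 → 0.72431  (Δp = +0.00005)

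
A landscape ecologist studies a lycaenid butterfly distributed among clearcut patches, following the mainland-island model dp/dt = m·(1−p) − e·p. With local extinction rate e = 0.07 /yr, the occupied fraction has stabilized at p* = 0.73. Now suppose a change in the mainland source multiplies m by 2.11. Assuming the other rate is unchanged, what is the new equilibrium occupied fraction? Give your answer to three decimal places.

Balance m(1−p*) = e·p* gives m = e·p*/(1−p*) = 0.07×0.73000/0.27000 = 0.18926.
New p* = m/(m+e) = 0.39934/(0.39934+0.07000) = 0.85085.

0.851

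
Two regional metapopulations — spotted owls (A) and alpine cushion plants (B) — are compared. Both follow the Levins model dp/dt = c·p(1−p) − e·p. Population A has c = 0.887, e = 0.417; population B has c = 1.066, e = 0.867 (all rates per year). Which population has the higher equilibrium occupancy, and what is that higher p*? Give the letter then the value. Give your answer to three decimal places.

A: p*_A = 1 − 0.417/0.887 = 0.5299.
B: p*_B = 1 − 0.867/1.066 = 0.1867.
A is higher at 0.5299.

A, 0.530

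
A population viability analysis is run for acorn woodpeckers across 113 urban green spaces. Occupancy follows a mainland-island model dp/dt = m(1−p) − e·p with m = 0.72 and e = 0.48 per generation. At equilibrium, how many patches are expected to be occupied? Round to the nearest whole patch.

68

p* = m/(m+e) = 0.72/1.2000 = 0.6000.
Expected occupied patches = N × p* = 113 × 0.6000 = 67.80 ≈ 68.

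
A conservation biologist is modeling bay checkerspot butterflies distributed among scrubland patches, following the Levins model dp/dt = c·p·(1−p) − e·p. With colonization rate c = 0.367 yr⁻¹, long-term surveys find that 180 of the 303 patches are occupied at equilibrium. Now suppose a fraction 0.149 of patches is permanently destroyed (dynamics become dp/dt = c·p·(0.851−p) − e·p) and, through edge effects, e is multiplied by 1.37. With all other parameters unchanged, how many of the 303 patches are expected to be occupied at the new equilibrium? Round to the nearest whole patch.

89

Observed p* = 180/303 = 0.59406.
Balance c(1−p*) = e gives e = 0.367×(1 − 0.59406) = 0.14898.
New p* = 0.851 − e/c = 0.851 − 0.20410/0.36700 = 0.29487.
Expected occupied = 303 × 0.29487 = 89.35 ≈ 89.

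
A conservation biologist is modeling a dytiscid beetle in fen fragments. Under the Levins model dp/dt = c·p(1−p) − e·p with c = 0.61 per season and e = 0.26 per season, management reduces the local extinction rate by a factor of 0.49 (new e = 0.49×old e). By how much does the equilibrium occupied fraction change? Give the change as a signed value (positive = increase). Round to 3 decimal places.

Before: p* = 1 − 0.26/0.61 = 0.5738.
After the change, c = 0.61, e = 0.1274, so p* = 1 − 0.1274/0.61 = 0.7911.
Δp* = 0.7911 − 0.5738 = +0.2174.

0.217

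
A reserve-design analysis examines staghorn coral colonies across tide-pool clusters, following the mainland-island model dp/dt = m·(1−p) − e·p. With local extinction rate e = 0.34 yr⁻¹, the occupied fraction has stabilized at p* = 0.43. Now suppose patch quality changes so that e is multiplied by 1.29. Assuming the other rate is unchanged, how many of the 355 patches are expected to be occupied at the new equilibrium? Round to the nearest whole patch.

Balance m(1−p*) = e·p* gives m = e·p*/(1−p*) = 0.34×0.43000/0.57000 = 0.25649.
New p* = m/(m+e) = 0.25649/(0.25649+0.43860) = 0.36900.
Expected occupied = 355 × 0.36900 = 131.00 ≈ 131.

131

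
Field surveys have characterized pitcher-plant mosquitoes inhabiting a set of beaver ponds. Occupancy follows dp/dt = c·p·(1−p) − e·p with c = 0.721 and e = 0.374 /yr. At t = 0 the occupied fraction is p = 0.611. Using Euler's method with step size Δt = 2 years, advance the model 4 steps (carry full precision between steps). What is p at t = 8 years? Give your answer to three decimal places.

Update rule: p ← p + [c·p·(1−p) − e·p]·Δt with Δt = 2.
step 1: Δp = -0.11429, p = 0.49671
step 2: Δp = -0.01105, p = 0.48565
step 3: Δp = -0.00307, p = 0.48259
step 4: Δp = -0.00091, p = 0.48168

0.482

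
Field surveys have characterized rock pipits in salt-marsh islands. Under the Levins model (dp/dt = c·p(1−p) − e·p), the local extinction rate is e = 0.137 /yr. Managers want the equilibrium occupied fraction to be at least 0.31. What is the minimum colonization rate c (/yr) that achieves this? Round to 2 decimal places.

0.20

p* = 1 − e/c ≥ 0.31 requires e/c ≤ 0.6900, i.e. c ≥ e/0.6900.
c_min = 0.137/0.6900 = 0.1986.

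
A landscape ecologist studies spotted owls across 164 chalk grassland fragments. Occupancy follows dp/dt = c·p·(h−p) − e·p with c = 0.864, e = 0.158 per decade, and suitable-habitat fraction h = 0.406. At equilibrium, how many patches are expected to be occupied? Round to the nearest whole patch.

37

p* = h − e/c = 0.406 − 0.1829 = 0.2231.
Expected occupied patches = N × p* = 164 × 0.2231 = 36.59 ≈ 37.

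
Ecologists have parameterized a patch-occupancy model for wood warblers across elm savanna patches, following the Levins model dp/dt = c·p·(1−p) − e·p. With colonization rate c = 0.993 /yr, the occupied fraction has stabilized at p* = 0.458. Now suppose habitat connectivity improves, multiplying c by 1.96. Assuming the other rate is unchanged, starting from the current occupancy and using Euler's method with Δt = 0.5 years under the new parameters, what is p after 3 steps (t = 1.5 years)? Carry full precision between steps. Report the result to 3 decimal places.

Balance c(1−p*) = e gives e = 0.993×(1 − 0.45800) = 0.53821.
Starting from p₀ = 0.45800; update p ← p + (dp/dt)·Δt with the new parameters.
step 1: Δp = +0.11832, p = 0.57632
step 2: Δp = +0.08253, p = 0.65885
step 3: Δp = +0.04143, p = 0.70028

0.700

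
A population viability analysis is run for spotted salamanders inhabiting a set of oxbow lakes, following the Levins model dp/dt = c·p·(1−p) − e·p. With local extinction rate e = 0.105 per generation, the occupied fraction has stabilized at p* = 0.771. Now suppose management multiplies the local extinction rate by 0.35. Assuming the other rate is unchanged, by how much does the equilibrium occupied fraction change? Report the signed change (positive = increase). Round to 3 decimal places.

Balance c(1−p*) = e gives c = e/(1 − 0.77100) = 0.105/0.22900 = 0.45852.
New p* = 1 − e/c = 1 − 0.03675/0.45852 = 0.91985.
Δp* = 0.91985 − 0.77100 = +0.14885.

0.149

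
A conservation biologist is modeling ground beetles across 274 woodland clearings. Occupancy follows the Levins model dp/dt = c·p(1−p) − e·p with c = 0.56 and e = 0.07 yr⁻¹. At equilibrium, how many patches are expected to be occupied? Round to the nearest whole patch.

240

p* = 1 − e/c = 1 − 0.07/0.56 = 0.8750.
Expected occupied patches = N × p* = 274 × 0.8750 = 239.75 ≈ 240.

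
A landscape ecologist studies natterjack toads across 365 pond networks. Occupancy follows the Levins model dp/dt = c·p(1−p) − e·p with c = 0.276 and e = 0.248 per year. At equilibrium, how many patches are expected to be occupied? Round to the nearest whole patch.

37

p* = 1 − e/c = 1 − 0.248/0.276 = 0.1014.
Expected occupied patches = N × p* = 365 × 0.1014 = 37.03 ≈ 37.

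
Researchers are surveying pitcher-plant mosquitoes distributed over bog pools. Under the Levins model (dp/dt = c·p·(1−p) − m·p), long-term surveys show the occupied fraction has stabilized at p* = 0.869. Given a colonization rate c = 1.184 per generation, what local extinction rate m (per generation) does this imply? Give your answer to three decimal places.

0.155

At equilibrium c(1−p*) = m.
m = 1.184 × (1 − 0.869) = 1.184 × 0.1310 = 0.1551.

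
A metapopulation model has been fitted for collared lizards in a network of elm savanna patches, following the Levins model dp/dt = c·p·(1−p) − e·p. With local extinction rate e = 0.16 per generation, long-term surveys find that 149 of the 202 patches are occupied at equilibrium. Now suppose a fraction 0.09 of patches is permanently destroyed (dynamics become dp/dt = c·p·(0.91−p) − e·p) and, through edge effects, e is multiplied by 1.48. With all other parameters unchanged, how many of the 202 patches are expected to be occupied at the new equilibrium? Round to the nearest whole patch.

105

Observed p* = 149/202 = 0.73762.
Balance c(1−p*) = e gives c = e/(1 − 0.73762) = 0.16/0.26238 = 0.60980.
New p* = 0.91 − e/c = 0.91 − 0.23680/0.60980 = 0.52168.
Expected occupied = 202 × 0.52168 = 105.38 ≈ 105.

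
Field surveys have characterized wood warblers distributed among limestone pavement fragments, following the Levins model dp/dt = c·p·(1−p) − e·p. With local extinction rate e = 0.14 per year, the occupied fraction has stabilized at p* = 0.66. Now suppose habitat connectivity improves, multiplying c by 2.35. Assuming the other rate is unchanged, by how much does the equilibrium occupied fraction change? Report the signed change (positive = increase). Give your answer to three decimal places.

0.195

Balance c(1−p*) = e gives c = e/(1 − 0.66000) = 0.14/0.34000 = 0.41176.
New p* = 1 − e/c = 1 − 0.14000/0.96764 = 0.85532.
Δp* = 0.85532 − 0.66000 = +0.19532.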